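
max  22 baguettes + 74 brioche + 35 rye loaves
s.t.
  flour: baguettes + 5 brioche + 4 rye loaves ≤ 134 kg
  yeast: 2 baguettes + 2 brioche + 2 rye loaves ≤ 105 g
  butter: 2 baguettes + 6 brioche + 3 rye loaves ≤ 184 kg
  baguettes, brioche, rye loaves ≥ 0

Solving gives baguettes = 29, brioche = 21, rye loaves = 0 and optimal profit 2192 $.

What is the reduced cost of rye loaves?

-8

At the optimum: flour uses 134 of 134 (binding); yeast uses 100 of 105 (slack = 5); butter uses 184 of 184 (binding).
Slack constraints have shadow price 0 (complementary slackness).
From A_Bᵀ y = c: 1·y_flour + 2·y_butter = 22; 5·y_flour + 6·y_butter = 74.
Solving: y_flour = 4, y_butter = 9.
Reduced cost of rye loaves: c₃ − yᵀa₃ = 35 − (4·4 + 9·3) = 35 − 43 = -8.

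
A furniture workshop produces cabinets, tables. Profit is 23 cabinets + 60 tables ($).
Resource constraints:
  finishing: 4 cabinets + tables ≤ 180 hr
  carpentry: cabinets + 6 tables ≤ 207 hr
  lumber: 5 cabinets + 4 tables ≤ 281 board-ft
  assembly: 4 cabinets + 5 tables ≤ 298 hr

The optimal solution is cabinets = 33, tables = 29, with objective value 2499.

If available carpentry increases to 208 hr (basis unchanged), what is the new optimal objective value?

Check each constraint at x*: finishing 161/180 (slack 19); carpentry 207/207 (tight); lumber 281/281 (tight); assembly 277/298 (slack 21).
By complementary slackness, y = 0 for the non-binding constraints.
Dual feasibility on the basic columns requires 1·y_carpentry + 5·y_lumber = 23, 6·y_carpentry + 4·y_lumber = 60.
This yields shadow prices y_carpentry = 8, y_lumber = 3.
Δz = y_carpentry·Δb = 8 × (1) = 8, so new z* = 2499 + 8 = 2507.

2507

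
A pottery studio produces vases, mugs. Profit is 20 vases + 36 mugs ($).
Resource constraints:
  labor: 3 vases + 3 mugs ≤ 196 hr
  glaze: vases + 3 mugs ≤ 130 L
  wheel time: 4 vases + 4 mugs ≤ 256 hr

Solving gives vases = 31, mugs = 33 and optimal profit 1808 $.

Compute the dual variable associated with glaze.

Check each constraint at x*: labor 192/196 (slack 4); glaze 130/130 (tight); wheel time 256/256 (tight).
Slack constraints have shadow price 0 (complementary slackness).
The binding rows give the dual system: 1·y_glaze + 4·y_wheel time = 20 and 3·y_glaze + 4·y_wheel time = 36.
Solving: y_glaze = 8, y_wheel time = 3.
Shadow price of glaze = 8.

8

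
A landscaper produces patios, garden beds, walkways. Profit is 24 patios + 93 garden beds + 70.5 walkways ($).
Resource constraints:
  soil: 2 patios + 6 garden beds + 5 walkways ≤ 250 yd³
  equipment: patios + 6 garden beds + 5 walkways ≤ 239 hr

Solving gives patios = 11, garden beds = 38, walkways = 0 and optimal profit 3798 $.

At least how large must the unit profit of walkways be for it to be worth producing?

77.5

At the optimum: soil uses 250 of 250 (binding); equipment uses 239 of 239 (binding).
From A_Bᵀ y = c: 2·y_soil + 1·y_equipment = 24; 6·y_soil + 6·y_equipment = 93.
Solving: y_soil = 8.5, y_equipment = 7.
walkways enters the basis when its profit ≥ yᵀa₃ = 8.5·5 + 7·5 = 77.5.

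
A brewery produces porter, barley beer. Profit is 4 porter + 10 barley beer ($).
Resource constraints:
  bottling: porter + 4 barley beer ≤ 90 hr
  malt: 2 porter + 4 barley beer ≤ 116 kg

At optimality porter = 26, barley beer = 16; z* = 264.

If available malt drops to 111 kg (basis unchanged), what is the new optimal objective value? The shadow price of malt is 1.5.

256.5

Δb = -5, so new z* = 264 + (1.5)·(-5) = 264 − 7.5 = 256.5.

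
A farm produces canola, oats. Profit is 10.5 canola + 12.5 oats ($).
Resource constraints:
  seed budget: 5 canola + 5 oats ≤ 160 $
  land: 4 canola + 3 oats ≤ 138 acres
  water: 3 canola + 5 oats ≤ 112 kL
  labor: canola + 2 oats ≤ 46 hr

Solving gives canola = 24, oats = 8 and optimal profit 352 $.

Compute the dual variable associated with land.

Check each constraint at x*: seed budget 160/160 (tight); land 120/138 (slack 18); water 112/112 (tight); labor 40/46 (slack 6).
Slack constraints have shadow price 0 (complementary slackness).
The binding rows give the dual system: 5·y_seed budget + 3·y_water = 10.5 and 5·y_seed budget + 5·y_water = 12.5.
Solving: y_seed budget = 1.5, y_water = 1.
Shadow price of land = 0.

0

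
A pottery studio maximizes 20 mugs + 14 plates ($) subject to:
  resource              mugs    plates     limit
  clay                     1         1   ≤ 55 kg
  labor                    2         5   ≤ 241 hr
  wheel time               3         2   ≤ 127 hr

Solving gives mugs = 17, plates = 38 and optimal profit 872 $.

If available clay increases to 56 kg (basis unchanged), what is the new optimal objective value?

874

Check each constraint at x*: clay 55/55 (tight); labor 224/241 (slack 17); wheel time 127/127 (tight).
Slack constraints have shadow price 0 (complementary slackness).
From A_Bᵀ y = c: 1·y_clay + 3·y_wheel time = 20; 1·y_clay + 2·y_wheel time = 14.
This yields shadow prices y_clay = 2, y_wheel time = 6.
Δz = y_clay·Δb = 2 × (1) = 2, so new z* = 872 + 2 = 874.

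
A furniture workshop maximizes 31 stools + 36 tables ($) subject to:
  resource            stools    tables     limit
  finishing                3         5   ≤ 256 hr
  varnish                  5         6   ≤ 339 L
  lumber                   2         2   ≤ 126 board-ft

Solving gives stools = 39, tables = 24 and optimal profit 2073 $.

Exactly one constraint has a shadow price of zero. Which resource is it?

finishing

finishing: 237/256 (slack 19)
varnish: 339/339 (binding)
lumber: 126/126 (binding)
By complementary slackness, a constraint with positive slack has shadow price 0 → finishing.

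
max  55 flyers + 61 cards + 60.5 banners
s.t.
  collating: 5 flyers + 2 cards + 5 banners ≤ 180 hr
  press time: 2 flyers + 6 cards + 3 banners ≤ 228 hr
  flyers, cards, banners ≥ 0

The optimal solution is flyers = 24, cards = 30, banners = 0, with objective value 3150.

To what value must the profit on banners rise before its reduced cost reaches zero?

62.5

Check each constraint at x*: collating 180/180 (tight); press time 228/228 (tight).
The binding rows give the dual system: 5·y_collating + 2·y_press time = 55 and 2·y_collating + 6·y_press time = 61.
Solving: y_collating = 8, y_press time = 7.5.
banners enters the basis when its profit ≥ yᵀa₃ = 8·5 + 7.5·3 = 62.5.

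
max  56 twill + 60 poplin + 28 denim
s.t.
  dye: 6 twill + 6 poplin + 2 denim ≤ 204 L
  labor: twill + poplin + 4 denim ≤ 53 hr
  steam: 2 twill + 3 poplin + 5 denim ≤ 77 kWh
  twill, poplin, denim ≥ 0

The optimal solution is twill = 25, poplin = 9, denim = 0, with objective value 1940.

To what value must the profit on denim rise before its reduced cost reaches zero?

36

Check each constraint at x*: dye 204/204 (tight); labor 34/53 (slack 19); steam 77/77 (tight).
By complementary slackness, y = 0 for the non-binding constraint.
Dual feasibility on the basic columns requires 6·y_dye + 2·y_steam = 56, 6·y_dye + 3·y_steam = 60.
→ y_dye = 8 and y_steam = 4.
denim enters the basis when its profit ≥ yᵀa₃ = 8·2 + 4·5 = 36.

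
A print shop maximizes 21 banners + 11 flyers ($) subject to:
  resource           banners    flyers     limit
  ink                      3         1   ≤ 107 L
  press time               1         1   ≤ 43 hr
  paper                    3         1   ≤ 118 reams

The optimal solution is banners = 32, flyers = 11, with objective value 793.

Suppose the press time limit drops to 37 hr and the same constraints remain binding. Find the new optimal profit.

757

Check each constraint at x*: ink 107/107 (tight); press time 43/43 (tight); paper 107/118 (slack 11).
By complementary slackness, y = 0 for the non-binding constraint.
The binding rows give the dual system: 3·y_ink + 1·y_press time = 21 and 1·y_ink + 1·y_press time = 11.
Solving: y_ink = 5, y_press time = 6.
Δz = y_press time·Δb = 6 × (-6) = -36, so new z* = 793 − 36 = 757.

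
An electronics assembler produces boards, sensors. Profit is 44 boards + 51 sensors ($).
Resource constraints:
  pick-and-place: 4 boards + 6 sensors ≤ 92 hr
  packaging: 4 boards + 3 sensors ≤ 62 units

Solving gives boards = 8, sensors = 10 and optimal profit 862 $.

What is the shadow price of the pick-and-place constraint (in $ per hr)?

6

Check each constraint at x*: pick-and-place 92/92 (tight); packaging 62/62 (tight).
The binding rows give the dual system: 4·y_pick-and-place + 4·y_packaging = 44 and 6·y_pick-and-place + 3·y_packaging = 51.
Solving: y_pick-and-place = 6, y_packaging = 5.
Shadow price of pick-and-place = 6.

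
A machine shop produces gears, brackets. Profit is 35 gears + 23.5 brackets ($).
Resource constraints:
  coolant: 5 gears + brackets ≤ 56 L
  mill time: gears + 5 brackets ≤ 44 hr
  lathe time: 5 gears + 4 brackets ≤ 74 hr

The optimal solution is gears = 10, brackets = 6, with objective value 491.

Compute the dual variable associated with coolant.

1.5

At the optimum: coolant uses 56 of 56 (binding); mill time uses 40 of 44 (slack = 4); lathe time uses 74 of 74 (binding).
Slack constraints have shadow price 0 (complementary slackness).
The binding rows give the dual system: 5·y_coolant + 5·y_lathe time = 35 and 1·y_coolant + 4·y_lathe time = 23.5.
→ y_coolant = 1.5 and y_lathe time = 5.5.
Shadow price of coolant = 1.5.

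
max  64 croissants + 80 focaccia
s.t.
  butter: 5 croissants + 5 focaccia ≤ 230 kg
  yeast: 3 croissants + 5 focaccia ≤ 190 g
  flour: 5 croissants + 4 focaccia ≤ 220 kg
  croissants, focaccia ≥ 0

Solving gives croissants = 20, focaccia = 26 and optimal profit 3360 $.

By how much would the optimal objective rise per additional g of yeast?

Check each constraint at x*: butter 230/230 (tight); yeast 190/190 (tight); flour 204/220 (slack 16).
Slack constraints have shadow price 0 (complementary slackness).
From A_Bᵀ y = c: 5·y_butter + 3·y_yeast = 64; 5·y_butter + 5·y_yeast = 80.
→ y_butter = 8 and y_yeast = 8.
Shadow price of yeast = 8.

8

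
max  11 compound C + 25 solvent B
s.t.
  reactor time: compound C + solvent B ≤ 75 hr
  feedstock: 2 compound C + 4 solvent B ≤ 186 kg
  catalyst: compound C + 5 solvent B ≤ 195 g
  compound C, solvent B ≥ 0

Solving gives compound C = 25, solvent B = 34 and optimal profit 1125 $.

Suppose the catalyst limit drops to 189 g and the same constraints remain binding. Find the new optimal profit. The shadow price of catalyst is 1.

Δb = -6, so new z* = 1125 + (1)·(-6) = 1125 − 6 = 1119.

1119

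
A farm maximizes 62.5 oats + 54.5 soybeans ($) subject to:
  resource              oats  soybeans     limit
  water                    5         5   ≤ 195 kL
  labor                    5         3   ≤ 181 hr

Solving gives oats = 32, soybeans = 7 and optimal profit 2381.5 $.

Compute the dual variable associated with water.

8.5

Both water and labor are binding at x*.
From A_Bᵀ y = c: 5·y_water + 5·y_labor = 62.5; 5·y_water + 3·y_labor = 54.5.
This yields shadow prices y_water = 8.5, y_labor = 4.
Shadow price of water = 8.5.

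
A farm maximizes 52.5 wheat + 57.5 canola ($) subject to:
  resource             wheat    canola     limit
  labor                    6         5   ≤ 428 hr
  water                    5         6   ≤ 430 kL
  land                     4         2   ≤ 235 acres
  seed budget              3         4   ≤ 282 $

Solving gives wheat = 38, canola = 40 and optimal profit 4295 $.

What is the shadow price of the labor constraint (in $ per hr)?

2.5

Check each constraint at x*: labor 428/428 (tight); water 430/430 (tight); land 232/235 (slack 3); seed budget 274/282 (slack 8).
By complementary slackness, y = 0 for the non-binding constraints.
Dual feasibility on the basic columns requires 6·y_labor + 5·y_water = 52.5, 5·y_labor + 6·y_water = 57.5.
Solving: y_labor = 2.5, y_water = 7.5.
Shadow price of labor = 2.5.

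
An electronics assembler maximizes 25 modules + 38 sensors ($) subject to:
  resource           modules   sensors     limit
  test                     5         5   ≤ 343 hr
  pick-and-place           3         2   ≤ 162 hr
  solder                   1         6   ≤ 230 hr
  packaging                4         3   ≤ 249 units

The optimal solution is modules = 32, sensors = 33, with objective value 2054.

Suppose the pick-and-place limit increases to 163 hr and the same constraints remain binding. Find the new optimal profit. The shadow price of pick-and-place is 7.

2061

Δb = 1, so new z* = 2054 + (7)·(1) = 2054 + 7 = 2061.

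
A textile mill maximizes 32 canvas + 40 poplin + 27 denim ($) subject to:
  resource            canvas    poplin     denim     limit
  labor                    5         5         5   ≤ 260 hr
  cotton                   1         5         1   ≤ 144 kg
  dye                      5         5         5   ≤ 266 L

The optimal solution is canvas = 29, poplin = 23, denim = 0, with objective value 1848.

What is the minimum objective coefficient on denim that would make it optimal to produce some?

Binding: labor and cotton. Non-binding: dye (6 unused).
Slack constraints have shadow price 0 (complementary slackness).
The binding rows give the dual system: 5·y_labor + 1·y_cotton = 32 and 5·y_labor + 5·y_cotton = 40.
Solving: y_labor = 6, y_cotton = 2.
denim enters the basis when its profit ≥ yᵀa₃ = 6·5 + 2·1 = 32.

32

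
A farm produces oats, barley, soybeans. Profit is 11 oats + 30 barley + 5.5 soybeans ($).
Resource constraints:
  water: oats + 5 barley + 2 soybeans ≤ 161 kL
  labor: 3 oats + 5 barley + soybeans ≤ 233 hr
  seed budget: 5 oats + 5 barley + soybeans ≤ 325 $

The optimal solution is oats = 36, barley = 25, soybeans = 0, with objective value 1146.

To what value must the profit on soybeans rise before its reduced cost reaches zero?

Check each constraint at x*: water 161/161 (tight); labor 233/233 (tight); seed budget 305/325 (slack 20).
Slack constraints have shadow price 0 (complementary slackness).
Dual feasibility on the basic columns requires 1·y_water + 3·y_labor = 11, 5·y_water + 5·y_labor = 30.
This yields shadow prices y_water = 3.5, y_labor = 2.5.
soybeans enters the basis when its profit ≥ yᵀa₃ = 3.5·2 + 2.5·1 = 9.5.

9.5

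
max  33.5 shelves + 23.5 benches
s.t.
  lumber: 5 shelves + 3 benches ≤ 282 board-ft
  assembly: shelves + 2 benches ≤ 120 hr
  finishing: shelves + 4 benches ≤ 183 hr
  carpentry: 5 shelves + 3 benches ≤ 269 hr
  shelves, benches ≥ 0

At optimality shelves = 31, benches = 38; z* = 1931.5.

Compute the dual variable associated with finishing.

1

Check each constraint at x*: lumber 269/282 (slack 13); assembly 107/120 (slack 13); finishing 183/183 (tight); carpentry 269/269 (tight).
Since lumber, assembly are not tight, their duals are 0.
The binding rows give the dual system: 1·y_finishing + 5·y_carpentry = 33.5 and 4·y_finishing + 3·y_carpentry = 23.5.
→ y_finishing = 1 and y_carpentry = 6.5.
Shadow price of finishing = 1.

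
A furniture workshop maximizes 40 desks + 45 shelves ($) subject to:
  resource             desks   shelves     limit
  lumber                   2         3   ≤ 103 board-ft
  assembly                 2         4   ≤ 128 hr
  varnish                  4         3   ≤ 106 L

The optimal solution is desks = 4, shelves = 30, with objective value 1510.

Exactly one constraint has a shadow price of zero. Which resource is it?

lumber

lumber: 98/103 (slack 5)
assembly: 128/128 (binding)
varnish: 106/106 (binding)
By complementary slackness, a constraint with positive slack has shadow price 0 → lumber.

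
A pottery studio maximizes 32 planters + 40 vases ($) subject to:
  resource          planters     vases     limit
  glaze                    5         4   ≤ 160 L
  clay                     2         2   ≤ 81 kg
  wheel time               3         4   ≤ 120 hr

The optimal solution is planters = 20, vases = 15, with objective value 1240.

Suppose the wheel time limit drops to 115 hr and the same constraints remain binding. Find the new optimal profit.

Check each constraint at x*: glaze 160/160 (tight); clay 70/81 (slack 11); wheel time 120/120 (tight).
Slack constraints have shadow price 0 (complementary slackness).
The binding rows give the dual system: 5·y_glaze + 3·y_wheel time = 32 and 4·y_glaze + 4·y_wheel time = 40.
→ y_glaze = 1 and y_wheel time = 9.
Δz = y_wheel time·Δb = 9 × (-5) = -45, so new z* = 1240 − 45 = 1195.

1195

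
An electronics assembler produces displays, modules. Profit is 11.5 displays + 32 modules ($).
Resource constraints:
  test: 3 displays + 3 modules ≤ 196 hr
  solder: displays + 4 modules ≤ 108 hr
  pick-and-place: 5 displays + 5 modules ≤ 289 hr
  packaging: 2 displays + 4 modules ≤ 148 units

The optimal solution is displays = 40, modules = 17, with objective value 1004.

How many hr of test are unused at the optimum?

25

test used = 3·40 + 3·17 = 171; slack = 196 − 171 = 25.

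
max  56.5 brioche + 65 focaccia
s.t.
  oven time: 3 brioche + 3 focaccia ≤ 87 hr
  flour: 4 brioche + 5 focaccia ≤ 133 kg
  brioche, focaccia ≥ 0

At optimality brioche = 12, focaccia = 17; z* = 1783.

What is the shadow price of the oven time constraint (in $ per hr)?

7.5

At the optimum: oven time uses 87 of 87 (binding); flour uses 133 of 133 (binding).
Dual feasibility on the basic columns requires 3·y_oven time + 4·y_flour = 56.5, 3·y_oven time + 5·y_flour = 65.
Solving: y_oven time = 7.5, y_flour = 8.5.
Shadow price of oven time = 7.5.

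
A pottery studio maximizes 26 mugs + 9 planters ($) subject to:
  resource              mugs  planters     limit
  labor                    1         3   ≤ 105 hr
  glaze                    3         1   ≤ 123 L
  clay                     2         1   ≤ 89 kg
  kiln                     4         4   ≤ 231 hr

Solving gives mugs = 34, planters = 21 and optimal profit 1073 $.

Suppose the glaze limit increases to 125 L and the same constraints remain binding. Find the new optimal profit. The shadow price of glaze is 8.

1089

Δb = 2, so new z* = 1073 + (8)·(2) = 1073 + 16 = 1089.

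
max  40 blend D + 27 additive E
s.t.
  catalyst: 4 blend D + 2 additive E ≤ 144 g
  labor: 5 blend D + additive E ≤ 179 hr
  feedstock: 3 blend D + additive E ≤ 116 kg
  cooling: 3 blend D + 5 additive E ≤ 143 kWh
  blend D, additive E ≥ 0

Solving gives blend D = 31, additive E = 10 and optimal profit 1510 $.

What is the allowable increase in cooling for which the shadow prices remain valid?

217

Binding constraints: catalyst, cooling. The basis is B = [[4,2],[3,5]] with det 14.
Per unit increase in cooling, x* moves by d = (-0.1429, 0.2857).
The basis stays optimal until blend D reaches 0; allowable increase = 217 kWh.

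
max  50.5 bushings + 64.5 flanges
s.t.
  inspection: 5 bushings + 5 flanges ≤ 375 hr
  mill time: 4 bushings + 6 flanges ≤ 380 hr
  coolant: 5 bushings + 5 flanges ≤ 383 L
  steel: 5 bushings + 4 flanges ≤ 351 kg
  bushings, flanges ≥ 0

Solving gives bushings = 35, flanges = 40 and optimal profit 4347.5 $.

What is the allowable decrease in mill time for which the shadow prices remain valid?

Binding constraints: inspection, mill time. The basis is B = [[5,5],[4,6]] with det 10.
Per unit decrease in mill time, x* moves by d = (0.5, -0.5).
The basis stays optimal until steel becomes binding; allowable decrease = 32 hr.

32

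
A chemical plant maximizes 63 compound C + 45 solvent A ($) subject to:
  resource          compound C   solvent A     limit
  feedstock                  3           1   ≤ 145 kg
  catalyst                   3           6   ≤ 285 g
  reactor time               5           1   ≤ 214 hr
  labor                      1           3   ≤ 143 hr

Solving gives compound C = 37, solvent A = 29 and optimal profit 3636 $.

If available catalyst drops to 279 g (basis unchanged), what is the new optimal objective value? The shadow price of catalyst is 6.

Δb = -6, so new z* = 3636 + (6)·(-6) = 3636 − 36 = 3600.

3600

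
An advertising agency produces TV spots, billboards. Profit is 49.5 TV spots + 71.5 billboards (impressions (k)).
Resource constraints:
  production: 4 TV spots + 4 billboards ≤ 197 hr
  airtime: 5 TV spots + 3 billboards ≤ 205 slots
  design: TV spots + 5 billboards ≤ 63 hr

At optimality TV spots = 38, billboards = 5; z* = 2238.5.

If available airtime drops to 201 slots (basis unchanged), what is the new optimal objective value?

At the optimum: production uses 172 of 197 (slack = 25); airtime uses 205 of 205 (binding); design uses 63 of 63 (binding).
By complementary slackness, y = 0 for the non-binding constraint.
From A_Bᵀ y = c: 5·y_airtime + 1·y_design = 49.5; 3·y_airtime + 5·y_design = 71.5.
→ y_airtime = 8 and y_design = 9.5.
Δz = y_airtime·Δb = 8 × (-4) = -32, so new z* = 2238.5 − 32 = 2206.5.

2206.5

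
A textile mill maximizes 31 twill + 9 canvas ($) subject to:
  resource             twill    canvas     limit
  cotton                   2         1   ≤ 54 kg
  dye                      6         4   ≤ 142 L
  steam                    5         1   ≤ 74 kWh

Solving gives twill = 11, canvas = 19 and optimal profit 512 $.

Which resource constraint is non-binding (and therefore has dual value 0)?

cotton

cotton: 41/54 (slack 13)
dye: 142/142 (binding)
steam: 74/74 (binding)
By complementary slackness, a constraint with positive slack has shadow price 0 → cotton.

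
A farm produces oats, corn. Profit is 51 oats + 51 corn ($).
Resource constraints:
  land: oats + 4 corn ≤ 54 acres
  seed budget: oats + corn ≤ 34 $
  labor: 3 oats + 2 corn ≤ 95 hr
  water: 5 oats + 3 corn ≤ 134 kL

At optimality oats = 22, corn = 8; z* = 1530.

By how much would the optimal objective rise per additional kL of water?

9

Check each constraint at x*: land 54/54 (tight); seed budget 30/34 (slack 4); labor 82/95 (slack 13); water 134/134 (tight).
Slack constraints have shadow price 0 (complementary slackness).
Dual feasibility on the basic columns requires 1·y_land + 5·y_water = 51, 4·y_land + 3·y_water = 51.
This yields shadow prices y_land = 6, y_water = 9.
Shadow price of water = 9.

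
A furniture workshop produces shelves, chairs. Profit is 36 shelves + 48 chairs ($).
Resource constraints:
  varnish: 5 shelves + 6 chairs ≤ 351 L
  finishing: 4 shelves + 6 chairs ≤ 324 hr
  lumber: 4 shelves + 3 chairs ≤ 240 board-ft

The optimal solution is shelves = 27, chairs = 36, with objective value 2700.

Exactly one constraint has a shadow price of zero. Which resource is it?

lumber

varnish: 351/351 (binding)
finishing: 324/324 (binding)
lumber: 216/240 (slack 24)
By complementary slackness, a constraint with positive slack has shadow price 0 → lumber.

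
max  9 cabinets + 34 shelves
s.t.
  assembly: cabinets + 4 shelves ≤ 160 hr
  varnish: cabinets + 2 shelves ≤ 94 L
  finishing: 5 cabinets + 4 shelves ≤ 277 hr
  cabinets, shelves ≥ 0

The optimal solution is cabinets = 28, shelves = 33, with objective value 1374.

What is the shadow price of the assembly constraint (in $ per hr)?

8

Check each constraint at x*: assembly 160/160 (tight); varnish 94/94 (tight); finishing 272/277 (slack 5).
By complementary slackness, y = 0 for the non-binding constraint.
The binding rows give the dual system: 1·y_assembly + 1·y_varnish = 9 and 4·y_assembly + 2·y_varnish = 34.
→ y_assembly = 8 and y_varnish = 1.
Shadow price of assembly = 8.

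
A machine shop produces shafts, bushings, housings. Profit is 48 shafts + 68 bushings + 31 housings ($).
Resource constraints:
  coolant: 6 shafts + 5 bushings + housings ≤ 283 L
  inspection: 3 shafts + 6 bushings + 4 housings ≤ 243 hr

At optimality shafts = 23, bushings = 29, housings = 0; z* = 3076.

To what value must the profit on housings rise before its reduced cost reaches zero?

36

At the optimum: coolant uses 283 of 283 (binding); inspection uses 243 of 243 (binding).
The binding rows give the dual system: 6·y_coolant + 3·y_inspection = 48 and 5·y_coolant + 6·y_inspection = 68.
Solving: y_coolant = 4, y_inspection = 8.
housings enters the basis when its profit ≥ yᵀa₃ = 4·1 + 8·4 = 36.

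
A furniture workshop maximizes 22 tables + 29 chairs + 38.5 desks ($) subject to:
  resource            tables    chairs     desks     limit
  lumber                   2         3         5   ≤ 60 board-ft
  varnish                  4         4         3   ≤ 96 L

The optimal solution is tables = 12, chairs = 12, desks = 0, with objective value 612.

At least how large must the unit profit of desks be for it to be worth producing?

41

Check each constraint at x*: lumber 60/60 (tight); varnish 96/96 (tight).
The binding rows give the dual system: 2·y_lumber + 4·y_varnish = 22 and 3·y_lumber + 4·y_varnish = 29.
→ y_lumber = 7 and y_varnish = 2.
desks enters the basis when its profit ≥ yᵀa₃ = 7·5 + 2·3 = 41.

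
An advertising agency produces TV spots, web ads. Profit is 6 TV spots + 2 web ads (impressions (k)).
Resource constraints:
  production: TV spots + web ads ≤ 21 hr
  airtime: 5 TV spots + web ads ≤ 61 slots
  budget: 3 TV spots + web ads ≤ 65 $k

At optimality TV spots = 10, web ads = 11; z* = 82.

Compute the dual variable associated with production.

Binding: production and airtime. Non-binding: budget (24 unused).
Since budget is not tight, its dual is 0.
From A_Bᵀ y = c: 1·y_production + 5·y_airtime = 6; 1·y_production + 1·y_airtime = 2.
Solving: y_production = 1, y_airtime = 1.
Shadow price of production = 1.

1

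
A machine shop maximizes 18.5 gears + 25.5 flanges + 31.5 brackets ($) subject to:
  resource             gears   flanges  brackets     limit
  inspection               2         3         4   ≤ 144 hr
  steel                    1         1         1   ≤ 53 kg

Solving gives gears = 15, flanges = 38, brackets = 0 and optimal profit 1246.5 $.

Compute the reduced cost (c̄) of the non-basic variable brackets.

Both inspection and steel are binding at x*.
Dual feasibility on the basic columns requires 2·y_inspection + 1·y_steel = 18.5, 3·y_inspection + 1·y_steel = 25.5.
Solving: y_inspection = 7, y_steel = 4.5.
Reduced cost of brackets: c₃ − yᵀa₃ = 31.5 − (7·4 + 4.5·1) = 31.5 − 32.5 = -1.

-1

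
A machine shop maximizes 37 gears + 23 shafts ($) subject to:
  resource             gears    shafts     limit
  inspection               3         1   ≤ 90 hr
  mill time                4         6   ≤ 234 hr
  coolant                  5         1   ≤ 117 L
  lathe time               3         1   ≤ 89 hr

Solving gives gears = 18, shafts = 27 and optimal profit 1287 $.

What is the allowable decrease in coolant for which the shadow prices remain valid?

Binding constraints: mill time, coolant. The basis is B = [[4,6],[5,1]] with det -26.
Per unit decrease in coolant, x* moves by d = (-0.2308, 0.1538).
The basis stays optimal until gears reaches 0; allowable decrease = 78 L.

78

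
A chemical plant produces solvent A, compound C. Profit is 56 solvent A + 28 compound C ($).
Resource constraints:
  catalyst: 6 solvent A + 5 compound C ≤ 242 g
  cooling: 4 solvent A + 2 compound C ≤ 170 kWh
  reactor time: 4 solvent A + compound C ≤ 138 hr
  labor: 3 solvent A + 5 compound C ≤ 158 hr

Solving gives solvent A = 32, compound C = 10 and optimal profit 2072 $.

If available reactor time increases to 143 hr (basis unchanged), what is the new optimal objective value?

Check each constraint at x*: catalyst 242/242 (tight); cooling 148/170 (slack 22); reactor time 138/138 (tight); labor 146/158 (slack 12).
By complementary slackness, y = 0 for the non-binding constraints.
Dual feasibility on the basic columns requires 6·y_catalyst + 4·y_reactor time = 56, 5·y_catalyst + 1·y_reactor time = 28.
→ y_catalyst = 4 and y_reactor time = 8.
Δz = y_reactor time·Δb = 8 × (5) = 40, so new z* = 2072 + 40 = 2112.

2112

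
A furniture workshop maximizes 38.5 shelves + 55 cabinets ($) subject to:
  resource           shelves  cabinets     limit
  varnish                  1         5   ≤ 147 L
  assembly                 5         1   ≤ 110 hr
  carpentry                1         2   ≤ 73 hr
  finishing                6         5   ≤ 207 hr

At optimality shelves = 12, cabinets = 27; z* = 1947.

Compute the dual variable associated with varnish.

5.5

Check each constraint at x*: varnish 147/147 (tight); assembly 87/110 (slack 23); carpentry 66/73 (slack 7); finishing 207/207 (tight).
Slack constraints have shadow price 0 (complementary slackness).
Dual feasibility on the basic columns requires 1·y_varnish + 6·y_finishing = 38.5, 5·y_varnish + 5·y_finishing = 55.
This yields shadow prices y_varnish = 5.5, y_finishing = 5.5.
Shadow price of varnish = 5.5.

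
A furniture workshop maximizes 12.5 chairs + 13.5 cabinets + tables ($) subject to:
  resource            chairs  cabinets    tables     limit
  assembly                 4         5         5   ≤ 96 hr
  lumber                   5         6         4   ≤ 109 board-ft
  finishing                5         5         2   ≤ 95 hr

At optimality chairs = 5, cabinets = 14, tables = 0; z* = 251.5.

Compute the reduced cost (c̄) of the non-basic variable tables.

-6

Check each constraint at x*: assembly 90/96 (slack 6); lumber 109/109 (tight); finishing 95/95 (tight).
By complementary slackness, y = 0 for the non-binding constraint.
Dual feasibility on the basic columns requires 5·y_lumber + 5·y_finishing = 12.5, 6·y_lumber + 5·y_finishing = 13.5.
Solving: y_lumber = 1, y_finishing = 1.5.
Reduced cost of tables: c₃ − yᵀa₃ = 1 − (1·4 + 1.5·2) = 1 − 7 = -6.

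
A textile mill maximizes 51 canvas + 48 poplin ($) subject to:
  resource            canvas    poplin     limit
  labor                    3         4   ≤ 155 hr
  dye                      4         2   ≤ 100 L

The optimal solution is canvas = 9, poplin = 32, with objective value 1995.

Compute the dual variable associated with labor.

9

Check each constraint at x*: labor 155/155 (tight); dye 100/100 (tight).
From A_Bᵀ y = c: 3·y_labor + 4·y_dye = 51; 4·y_labor + 2·y_dye = 48.
Solving: y_labor = 9, y_dye = 6.
Shadow price of labor = 9.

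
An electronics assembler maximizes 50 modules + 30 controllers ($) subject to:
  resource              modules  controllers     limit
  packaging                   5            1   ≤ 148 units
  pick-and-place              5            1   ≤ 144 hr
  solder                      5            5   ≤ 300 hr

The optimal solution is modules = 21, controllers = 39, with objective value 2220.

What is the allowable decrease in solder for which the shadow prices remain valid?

Binding constraints: pick-and-place, solder. The basis is B = [[5,1],[5,5]] with det 20.
Per unit decrease in solder, x* moves by d = (0.05, -0.25).
The basis stays optimal until controllers reaches 0; allowable decrease = 156 hr.

156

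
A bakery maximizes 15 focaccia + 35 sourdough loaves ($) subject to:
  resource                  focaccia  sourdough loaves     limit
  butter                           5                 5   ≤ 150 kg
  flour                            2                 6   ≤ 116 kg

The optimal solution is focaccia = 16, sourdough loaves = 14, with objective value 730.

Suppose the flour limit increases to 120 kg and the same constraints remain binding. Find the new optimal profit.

750

Check each constraint at x*: butter 150/150 (tight); flour 116/116 (tight).
From A_Bᵀ y = c: 5·y_butter + 2·y_flour = 15; 5·y_butter + 6·y_flour = 35.
This yields shadow prices y_butter = 1, y_flour = 5.
Δz = y_flour·Δb = 5 × (4) = 20, so new z* = 730 + 20 = 750.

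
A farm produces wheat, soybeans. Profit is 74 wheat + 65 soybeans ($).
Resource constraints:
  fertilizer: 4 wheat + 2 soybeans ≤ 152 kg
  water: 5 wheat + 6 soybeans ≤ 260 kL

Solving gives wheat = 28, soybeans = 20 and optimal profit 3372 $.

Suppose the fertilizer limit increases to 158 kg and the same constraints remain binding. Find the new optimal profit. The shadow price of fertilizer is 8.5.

3423

Δb = 6, so new z* = 3372 + (8.5)·(6) = 3372 + 51 = 3423.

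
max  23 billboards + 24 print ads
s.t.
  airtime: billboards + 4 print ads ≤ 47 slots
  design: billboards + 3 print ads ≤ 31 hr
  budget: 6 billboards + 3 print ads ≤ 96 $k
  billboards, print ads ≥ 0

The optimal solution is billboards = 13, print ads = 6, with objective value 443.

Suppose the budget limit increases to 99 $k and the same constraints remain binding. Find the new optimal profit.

452

At the optimum: airtime uses 37 of 47 (slack = 10); design uses 31 of 31 (binding); budget uses 96 of 96 (binding).
Slack constraints have shadow price 0 (complementary slackness).
Dual feasibility on the basic columns requires 1·y_design + 6·y_budget = 23, 3·y_design + 3·y_budget = 24.
→ y_design = 5 and y_budget = 3.
Δz = y_budget·Δb = 3 × (3) = 9, so new z* = 443 + 9 = 452.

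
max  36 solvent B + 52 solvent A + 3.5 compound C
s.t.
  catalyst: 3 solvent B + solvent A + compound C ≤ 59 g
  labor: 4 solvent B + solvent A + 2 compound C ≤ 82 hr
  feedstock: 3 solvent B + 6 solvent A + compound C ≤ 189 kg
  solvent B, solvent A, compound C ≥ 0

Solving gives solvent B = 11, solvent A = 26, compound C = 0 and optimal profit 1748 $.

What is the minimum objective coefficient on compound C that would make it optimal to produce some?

At the optimum: catalyst uses 59 of 59 (binding); labor uses 70 of 82 (slack = 12); feedstock uses 189 of 189 (binding).
Since labor is not tight, its dual is 0.
From A_Bᵀ y = c: 3·y_catalyst + 3·y_feedstock = 36; 1·y_catalyst + 6·y_feedstock = 52.
Solving: y_catalyst = 4, y_feedstock = 8.
compound C enters the basis when its profit ≥ yᵀa₃ = 4·1 + 8·1 = 12.

12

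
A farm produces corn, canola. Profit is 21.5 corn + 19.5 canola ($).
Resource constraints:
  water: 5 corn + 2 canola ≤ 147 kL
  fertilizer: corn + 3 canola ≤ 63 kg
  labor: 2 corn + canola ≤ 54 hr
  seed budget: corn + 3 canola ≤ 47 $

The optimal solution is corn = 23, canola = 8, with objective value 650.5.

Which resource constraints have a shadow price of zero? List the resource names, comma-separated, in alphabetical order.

fertilizer, water

water: 131/147 (slack 16)
fertilizer: 47/63 (slack 16)
labor: 54/54 (binding)
seed budget: 47/47 (binding)
By complementary slackness, a constraint with positive slack has shadow price 0 → fertilizer, water.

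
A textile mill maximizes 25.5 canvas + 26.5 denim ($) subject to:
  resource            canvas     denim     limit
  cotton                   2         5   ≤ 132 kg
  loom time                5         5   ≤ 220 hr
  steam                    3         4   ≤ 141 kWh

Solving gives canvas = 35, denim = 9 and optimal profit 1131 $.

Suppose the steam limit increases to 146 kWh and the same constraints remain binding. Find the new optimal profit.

Check each constraint at x*: cotton 115/132 (slack 17); loom time 220/220 (tight); steam 141/141 (tight).
Slack constraints have shadow price 0 (complementary slackness).
The binding rows give the dual system: 5·y_loom time + 3·y_steam = 25.5 and 5·y_loom time + 4·y_steam = 26.5.
→ y_loom time = 4.5 and y_steam = 1.
Δz = y_steam·Δb = 1 × (5) = 5, so new z* = 1131 + 5 = 1136.

1136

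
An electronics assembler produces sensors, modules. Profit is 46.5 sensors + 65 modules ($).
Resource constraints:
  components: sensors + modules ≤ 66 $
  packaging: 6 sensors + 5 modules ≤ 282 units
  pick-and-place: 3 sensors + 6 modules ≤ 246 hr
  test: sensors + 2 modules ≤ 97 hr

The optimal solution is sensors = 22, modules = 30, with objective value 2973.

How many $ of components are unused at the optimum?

components used = 1·22 + 1·30 = 52; slack = 66 − 52 = 14.

14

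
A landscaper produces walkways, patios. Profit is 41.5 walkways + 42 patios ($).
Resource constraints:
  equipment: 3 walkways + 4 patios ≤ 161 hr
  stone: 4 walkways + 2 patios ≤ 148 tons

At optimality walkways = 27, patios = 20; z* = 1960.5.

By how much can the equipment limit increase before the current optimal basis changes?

Binding constraints: equipment, stone. The basis is B = [[3,4],[4,2]] with det -10.
Per unit increase in equipment, x* moves by d = (-0.2, 0.4).
The basis stays optimal until walkways reaches 0; allowable increase = 135 hr.

135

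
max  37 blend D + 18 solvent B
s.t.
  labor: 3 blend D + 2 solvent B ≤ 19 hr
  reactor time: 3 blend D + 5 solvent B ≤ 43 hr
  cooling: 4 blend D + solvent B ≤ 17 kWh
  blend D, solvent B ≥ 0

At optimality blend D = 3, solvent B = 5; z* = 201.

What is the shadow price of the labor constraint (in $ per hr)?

7

At the optimum: labor uses 19 of 19 (binding); reactor time uses 34 of 43 (slack = 9); cooling uses 17 of 17 (binding).
By complementary slackness, y = 0 for the non-binding constraint.
From A_Bᵀ y = c: 3·y_labor + 4·y_cooling = 37; 2·y_labor + 1·y_cooling = 18.
This yields shadow prices y_labor = 7, y_cooling = 4.
Shadow price of labor = 7.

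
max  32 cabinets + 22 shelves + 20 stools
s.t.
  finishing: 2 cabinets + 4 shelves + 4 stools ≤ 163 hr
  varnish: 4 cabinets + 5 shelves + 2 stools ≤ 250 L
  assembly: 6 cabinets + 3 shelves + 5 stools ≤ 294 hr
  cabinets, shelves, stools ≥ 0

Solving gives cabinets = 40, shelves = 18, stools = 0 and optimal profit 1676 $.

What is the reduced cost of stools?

-4

Check each constraint at x*: finishing 152/163 (slack 11); varnish 250/250 (tight); assembly 294/294 (tight).
Slack constraints have shadow price 0 (complementary slackness).
Dual feasibility on the basic columns requires 4·y_varnish + 6·y_assembly = 32, 5·y_varnish + 3·y_assembly = 22.
This yields shadow prices y_varnish = 2, y_assembly = 4.
Reduced cost of stools: c₃ − yᵀa₃ = 20 − (2·2 + 4·5) = 20 − 24 = -4.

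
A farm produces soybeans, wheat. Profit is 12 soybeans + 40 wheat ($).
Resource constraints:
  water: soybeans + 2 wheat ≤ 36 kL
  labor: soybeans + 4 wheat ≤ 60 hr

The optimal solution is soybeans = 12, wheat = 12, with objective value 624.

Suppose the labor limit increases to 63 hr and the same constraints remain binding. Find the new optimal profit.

648

Both water and labor are binding at x*.
From A_Bᵀ y = c: 1·y_water + 1·y_labor = 12; 2·y_water + 4·y_labor = 40.
→ y_water = 4 and y_labor = 8.
Δz = y_labor·Δb = 8 × (3) = 24, so new z* = 624 + 24 = 648.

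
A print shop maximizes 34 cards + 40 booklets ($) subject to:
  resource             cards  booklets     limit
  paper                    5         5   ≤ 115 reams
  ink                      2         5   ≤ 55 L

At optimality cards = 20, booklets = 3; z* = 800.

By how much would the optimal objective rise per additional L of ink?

2

Check each constraint at x*: paper 115/115 (tight); ink 55/55 (tight).
The binding rows give the dual system: 5·y_paper + 2·y_ink = 34 and 5·y_paper + 5·y_ink = 40.
Solving: y_paper = 6, y_ink = 2.
Shadow price of ink = 2.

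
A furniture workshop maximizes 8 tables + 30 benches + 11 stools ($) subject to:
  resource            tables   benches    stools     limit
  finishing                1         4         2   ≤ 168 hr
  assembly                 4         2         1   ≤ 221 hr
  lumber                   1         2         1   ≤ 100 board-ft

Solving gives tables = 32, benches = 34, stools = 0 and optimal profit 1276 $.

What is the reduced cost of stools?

-4

At the optimum: finishing uses 168 of 168 (binding); assembly uses 196 of 221 (slack = 25); lumber uses 100 of 100 (binding).
By complementary slackness, y = 0 for the non-binding constraint.
From A_Bᵀ y = c: 1·y_finishing + 1·y_lumber = 8; 4·y_finishing + 2·y_lumber = 30.
→ y_finishing = 7 and y_lumber = 1.
Reduced cost of stools: c₃ − yᵀa₃ = 11 − (7·2 + 1·1) = 11 − 15 = -4.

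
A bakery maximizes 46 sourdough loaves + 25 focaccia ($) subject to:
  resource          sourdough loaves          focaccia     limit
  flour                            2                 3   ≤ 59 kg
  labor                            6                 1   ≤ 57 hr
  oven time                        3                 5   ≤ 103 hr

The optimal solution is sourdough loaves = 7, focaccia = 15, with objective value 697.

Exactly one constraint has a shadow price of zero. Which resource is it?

flour: 59/59 (binding)
labor: 57/57 (binding)
oven time: 96/103 (slack 7)
By complementary slackness, a constraint with positive slack has shadow price 0 → oven time.

oven time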